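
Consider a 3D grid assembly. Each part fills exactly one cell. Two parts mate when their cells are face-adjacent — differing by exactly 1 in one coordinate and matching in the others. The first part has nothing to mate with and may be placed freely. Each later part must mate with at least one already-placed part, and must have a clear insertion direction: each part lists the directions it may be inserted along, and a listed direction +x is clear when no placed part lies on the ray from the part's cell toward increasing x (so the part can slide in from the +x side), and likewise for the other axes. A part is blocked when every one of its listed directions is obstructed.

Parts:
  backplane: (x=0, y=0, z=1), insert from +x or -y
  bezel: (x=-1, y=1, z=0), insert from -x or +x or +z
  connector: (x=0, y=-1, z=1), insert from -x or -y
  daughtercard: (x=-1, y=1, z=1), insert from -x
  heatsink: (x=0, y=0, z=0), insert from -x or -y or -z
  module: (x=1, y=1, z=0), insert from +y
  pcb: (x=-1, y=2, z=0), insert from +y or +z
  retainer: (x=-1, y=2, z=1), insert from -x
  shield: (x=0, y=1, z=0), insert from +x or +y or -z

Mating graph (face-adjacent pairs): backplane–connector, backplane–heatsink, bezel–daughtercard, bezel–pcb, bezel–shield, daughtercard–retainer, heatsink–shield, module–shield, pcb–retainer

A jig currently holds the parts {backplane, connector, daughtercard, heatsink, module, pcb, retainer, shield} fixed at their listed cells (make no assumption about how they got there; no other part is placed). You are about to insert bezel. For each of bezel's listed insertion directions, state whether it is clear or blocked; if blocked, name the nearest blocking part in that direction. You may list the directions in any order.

+x: blocked by shield; +z: blocked by daughtercard; -x: clear

-x: ray from bezel(-1, 1, 0) has no placed part ⇒ clear
+x: nearest on ray is shield@(0, 1, 0) ⇒ blocked
+z: nearest on ray is daughtercard@(-1, 1, 1) ⇒ blocked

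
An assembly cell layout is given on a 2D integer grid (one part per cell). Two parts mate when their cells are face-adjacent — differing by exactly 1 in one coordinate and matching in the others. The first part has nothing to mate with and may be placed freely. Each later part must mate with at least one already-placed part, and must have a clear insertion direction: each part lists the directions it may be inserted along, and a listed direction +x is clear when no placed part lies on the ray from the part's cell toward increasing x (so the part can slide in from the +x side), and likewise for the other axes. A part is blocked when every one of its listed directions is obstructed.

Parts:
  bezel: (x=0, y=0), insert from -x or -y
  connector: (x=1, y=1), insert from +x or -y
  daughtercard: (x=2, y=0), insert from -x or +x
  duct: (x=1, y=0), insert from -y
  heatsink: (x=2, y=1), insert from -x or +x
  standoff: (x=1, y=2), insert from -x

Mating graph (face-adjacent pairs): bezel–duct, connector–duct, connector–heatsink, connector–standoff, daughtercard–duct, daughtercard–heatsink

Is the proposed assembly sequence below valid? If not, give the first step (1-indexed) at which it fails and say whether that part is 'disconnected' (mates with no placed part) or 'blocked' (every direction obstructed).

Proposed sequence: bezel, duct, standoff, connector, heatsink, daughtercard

1. bezel@(0, 0) [-x clear] — {bezel}
2. duct@(1, 0) [-y clear] — {bezel, duct}
3. standoff@(1, 2) — no placed neighbour ⇒ disconnected

Invalid at step 3 (disconnected)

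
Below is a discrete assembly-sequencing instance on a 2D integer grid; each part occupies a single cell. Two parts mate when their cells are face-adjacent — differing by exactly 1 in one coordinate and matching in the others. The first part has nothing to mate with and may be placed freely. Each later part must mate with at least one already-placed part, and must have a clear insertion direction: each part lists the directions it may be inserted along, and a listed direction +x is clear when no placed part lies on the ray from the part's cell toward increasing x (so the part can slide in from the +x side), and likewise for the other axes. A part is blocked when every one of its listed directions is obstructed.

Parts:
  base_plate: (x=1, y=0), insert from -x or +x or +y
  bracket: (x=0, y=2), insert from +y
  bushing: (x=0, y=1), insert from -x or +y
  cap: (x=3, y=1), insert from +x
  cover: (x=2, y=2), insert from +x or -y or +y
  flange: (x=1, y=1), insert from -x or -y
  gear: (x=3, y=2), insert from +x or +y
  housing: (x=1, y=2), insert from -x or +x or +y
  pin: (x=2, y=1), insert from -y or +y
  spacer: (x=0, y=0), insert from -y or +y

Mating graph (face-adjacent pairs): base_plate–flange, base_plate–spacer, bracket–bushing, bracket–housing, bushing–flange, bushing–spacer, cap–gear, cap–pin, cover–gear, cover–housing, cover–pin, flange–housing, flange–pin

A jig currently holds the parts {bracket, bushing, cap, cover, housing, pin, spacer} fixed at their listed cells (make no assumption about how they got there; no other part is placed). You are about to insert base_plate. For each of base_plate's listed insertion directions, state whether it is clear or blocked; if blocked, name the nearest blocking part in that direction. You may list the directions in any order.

+x: clear; +y: blocked by housing; -x: blocked by spacer

-x: nearest on ray is spacer@(0, 0) ⇒ blocked
+x: ray from base_plate(1, 0) has no placed part ⇒ clear
+y: nearest on ray is housing@(1, 2) ⇒ blocked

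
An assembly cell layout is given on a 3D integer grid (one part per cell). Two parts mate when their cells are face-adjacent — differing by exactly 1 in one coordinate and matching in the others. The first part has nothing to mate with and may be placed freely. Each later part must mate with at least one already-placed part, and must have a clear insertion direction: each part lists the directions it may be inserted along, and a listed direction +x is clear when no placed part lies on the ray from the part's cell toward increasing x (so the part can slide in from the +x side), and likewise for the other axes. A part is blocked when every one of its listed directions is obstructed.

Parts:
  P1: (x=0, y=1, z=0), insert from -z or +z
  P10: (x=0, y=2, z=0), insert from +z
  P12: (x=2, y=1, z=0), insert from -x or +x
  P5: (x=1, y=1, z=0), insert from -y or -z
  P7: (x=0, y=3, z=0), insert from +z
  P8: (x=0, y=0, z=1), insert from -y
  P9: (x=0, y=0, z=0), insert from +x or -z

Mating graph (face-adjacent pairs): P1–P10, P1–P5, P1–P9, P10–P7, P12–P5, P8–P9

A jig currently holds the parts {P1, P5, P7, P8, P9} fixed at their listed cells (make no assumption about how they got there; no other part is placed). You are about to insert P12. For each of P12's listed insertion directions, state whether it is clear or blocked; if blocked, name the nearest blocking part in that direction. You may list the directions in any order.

+x: clear; -x: blocked by P5

-x: nearest on ray is P5@(1, 1, 0) ⇒ blocked
+x: ray from P12(2, 1, 0) has no placed part ⇒ clear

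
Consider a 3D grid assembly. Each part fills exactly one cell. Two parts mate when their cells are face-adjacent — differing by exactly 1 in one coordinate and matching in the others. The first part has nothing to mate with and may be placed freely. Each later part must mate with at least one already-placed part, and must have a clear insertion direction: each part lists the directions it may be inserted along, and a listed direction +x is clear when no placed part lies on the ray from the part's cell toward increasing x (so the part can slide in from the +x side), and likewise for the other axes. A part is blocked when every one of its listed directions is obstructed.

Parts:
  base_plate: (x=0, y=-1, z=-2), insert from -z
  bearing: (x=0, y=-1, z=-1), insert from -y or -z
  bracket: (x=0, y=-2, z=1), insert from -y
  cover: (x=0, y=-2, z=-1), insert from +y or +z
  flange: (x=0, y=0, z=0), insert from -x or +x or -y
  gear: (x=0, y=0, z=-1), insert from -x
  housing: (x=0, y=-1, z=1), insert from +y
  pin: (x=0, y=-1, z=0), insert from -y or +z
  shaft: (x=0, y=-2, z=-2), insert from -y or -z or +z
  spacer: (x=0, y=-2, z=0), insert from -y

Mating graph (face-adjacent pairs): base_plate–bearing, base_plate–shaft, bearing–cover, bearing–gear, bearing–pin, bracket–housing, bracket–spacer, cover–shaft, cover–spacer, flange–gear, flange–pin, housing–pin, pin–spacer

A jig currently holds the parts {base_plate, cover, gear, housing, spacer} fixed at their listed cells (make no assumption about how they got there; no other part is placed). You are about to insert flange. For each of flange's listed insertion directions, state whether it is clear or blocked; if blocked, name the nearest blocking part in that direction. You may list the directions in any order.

-x: ray from flange(0, 0, 0) has no placed part ⇒ clear
+x: ray from flange(0, 0, 0) has no placed part ⇒ clear
-y: nearest on ray is spacer@(0, -2, 0) ⇒ blocked

+x: clear; -x: clear; -y: blocked by spacer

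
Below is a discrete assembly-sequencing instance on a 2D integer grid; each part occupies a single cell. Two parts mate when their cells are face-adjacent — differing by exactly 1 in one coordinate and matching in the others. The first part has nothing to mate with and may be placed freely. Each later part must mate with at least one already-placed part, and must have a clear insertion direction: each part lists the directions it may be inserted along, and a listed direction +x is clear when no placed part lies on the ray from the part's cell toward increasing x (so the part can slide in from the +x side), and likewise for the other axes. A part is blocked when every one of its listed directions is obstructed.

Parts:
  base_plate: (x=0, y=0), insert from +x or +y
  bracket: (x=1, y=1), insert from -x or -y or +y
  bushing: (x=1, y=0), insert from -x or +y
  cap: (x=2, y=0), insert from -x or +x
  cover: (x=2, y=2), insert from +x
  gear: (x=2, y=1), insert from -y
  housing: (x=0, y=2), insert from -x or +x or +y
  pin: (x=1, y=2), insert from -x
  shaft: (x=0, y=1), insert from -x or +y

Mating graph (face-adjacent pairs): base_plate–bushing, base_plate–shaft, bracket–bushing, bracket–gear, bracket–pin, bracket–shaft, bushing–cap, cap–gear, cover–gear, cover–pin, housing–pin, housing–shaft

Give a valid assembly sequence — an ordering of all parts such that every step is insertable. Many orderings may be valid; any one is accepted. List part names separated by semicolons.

bracket; gear; cover; cap; bushing; base_plate; pin; housing; shaft

1. bracket@(1, 1) [-x clear] — {bracket}
2. gear@(2, 1) [-y clear] — {bracket, gear}
3. cover@(2, 2) [+x clear] — {bracket, cover, gear}
4. cap@(2, 0) [-x clear] — {bracket, cap, cover, gear}
5. bushing@(1, 0) [-x clear] — {bracket, bushing, cap, cover, gear}
6. base_plate@(0, 0) [+y clear] — {base_plate, bracket, bushing, cap, cover, gear}
7. pin@(1, 2) [-x clear] — {base_plate, bracket, bushing, cap, cover, gear, pin}
8. housing@(0, 2) [-x clear] — {base_plate, bracket, bushing, cap, cover, gear, housing, pin}
9. shaft@(0, 1) [-x clear] — {base_plate, bracket, bushing, cap, cover, gear, housing, pin, shaft}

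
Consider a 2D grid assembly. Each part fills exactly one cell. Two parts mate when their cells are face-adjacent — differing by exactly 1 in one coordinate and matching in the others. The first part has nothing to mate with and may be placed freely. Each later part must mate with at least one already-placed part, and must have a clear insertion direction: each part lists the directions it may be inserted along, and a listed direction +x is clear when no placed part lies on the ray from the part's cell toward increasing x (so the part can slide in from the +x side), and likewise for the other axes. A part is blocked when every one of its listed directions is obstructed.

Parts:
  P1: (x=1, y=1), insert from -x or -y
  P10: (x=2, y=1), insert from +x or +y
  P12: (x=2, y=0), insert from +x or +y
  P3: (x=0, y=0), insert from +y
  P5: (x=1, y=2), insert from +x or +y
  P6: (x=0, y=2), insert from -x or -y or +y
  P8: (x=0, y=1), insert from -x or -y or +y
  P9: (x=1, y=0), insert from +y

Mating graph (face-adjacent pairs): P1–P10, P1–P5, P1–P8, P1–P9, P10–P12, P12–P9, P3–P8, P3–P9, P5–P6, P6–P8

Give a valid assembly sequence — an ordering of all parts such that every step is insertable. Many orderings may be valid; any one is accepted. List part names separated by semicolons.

1. P12@(2, 0) [+x clear] — {P12}
2. P9@(1, 0) [+y clear] — {P12, P9}
3. P10@(2, 1) [+x clear] — {P10, P12, P9}
4. P1@(1, 1) [-x clear] — {P1, P10, P12, P9}
5. P5@(1, 2) [+x clear] — {P1, P10, P12, P5, P9}
6. P3@(0, 0) [+y clear] — {P1, P10, P12, P3, P5, P9}
7. P8@(0, 1) [-x clear] — {P1, P10, P12, P3, P5, P8, P9}
8. P6@(0, 2) [-x clear] — {P1, P10, P12, P3, P5, P6, P8, P9}

P12; P9; P10; P1; P5; P3; P8; P6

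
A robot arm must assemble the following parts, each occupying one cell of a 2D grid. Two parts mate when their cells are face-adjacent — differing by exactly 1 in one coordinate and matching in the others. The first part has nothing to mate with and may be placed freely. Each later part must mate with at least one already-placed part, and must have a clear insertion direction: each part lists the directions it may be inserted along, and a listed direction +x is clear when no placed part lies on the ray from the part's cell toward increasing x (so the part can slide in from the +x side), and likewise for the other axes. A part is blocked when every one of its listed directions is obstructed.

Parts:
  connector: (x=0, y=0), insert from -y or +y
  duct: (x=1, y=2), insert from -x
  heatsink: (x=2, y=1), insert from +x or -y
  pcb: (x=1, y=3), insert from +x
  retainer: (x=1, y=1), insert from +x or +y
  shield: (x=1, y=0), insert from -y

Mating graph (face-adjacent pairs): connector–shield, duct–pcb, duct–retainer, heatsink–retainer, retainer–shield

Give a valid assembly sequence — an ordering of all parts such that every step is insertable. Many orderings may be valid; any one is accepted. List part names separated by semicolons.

pcb; duct; retainer; shield; connector; heatsink

1. pcb@(1, 3) [+x clear] — {pcb}
2. duct@(1, 2) [-x clear] — {duct, pcb}
3. retainer@(1, 1) [+x clear] — {duct, pcb, retainer}
4. shield@(1, 0) [-y clear] — {duct, pcb, retainer, shield}
5. connector@(0, 0) [-y clear] — {connector, duct, pcb, retainer, shield}
6. heatsink@(2, 1) [+x clear] — {connector, duct, heatsink, pcb, retainer, shield}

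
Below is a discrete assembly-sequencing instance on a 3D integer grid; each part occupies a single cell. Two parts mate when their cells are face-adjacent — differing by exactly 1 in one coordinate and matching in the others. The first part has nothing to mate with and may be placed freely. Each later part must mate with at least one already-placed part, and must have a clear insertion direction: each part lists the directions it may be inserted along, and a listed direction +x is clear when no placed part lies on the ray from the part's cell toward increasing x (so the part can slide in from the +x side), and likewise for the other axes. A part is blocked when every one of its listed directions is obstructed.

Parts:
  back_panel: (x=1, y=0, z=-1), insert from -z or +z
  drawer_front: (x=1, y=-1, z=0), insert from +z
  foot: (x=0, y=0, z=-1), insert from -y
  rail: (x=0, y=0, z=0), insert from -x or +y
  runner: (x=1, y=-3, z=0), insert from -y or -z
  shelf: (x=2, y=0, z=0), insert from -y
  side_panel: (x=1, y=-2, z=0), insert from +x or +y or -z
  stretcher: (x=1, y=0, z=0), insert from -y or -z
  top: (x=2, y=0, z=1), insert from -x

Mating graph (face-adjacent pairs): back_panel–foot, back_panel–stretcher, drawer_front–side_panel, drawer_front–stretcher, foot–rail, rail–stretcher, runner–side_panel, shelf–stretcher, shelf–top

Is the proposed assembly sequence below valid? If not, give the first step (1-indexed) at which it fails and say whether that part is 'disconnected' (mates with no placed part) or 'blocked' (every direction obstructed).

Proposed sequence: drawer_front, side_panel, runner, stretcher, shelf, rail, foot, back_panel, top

1. drawer_front@(1, -1, 0) [+z clear] — {drawer_front}
2. side_panel@(1, -2, 0) [+x clear] — {drawer_front, side_panel}
3. runner@(1, -3, 0) [-y clear] — {drawer_front, runner, side_panel}
4. stretcher@(1, 0, 0) [-z clear] — {drawer_front, runner, side_panel, stretcher}
5. shelf@(2, 0, 0) [-y clear] — {drawer_front, runner, shelf, side_panel, stretcher}
6. rail@(0, 0, 0) [-x clear] — {drawer_front, rail, runner, shelf, side_panel, stretcher}
7. foot@(0, 0, -1) [-y clear] — {drawer_front, foot, rail, runner, shelf, side_panel, stretcher}
8. back_panel@(1, 0, -1) [-z clear] — {back_panel, drawer_front, foot, rail, runner, shelf, side_panel, stretcher}
9. top@(2, 0, 1) [-x clear] — {back_panel, drawer_front, foot, rail, runner, shelf, side_panel, stretcher, top}

Valid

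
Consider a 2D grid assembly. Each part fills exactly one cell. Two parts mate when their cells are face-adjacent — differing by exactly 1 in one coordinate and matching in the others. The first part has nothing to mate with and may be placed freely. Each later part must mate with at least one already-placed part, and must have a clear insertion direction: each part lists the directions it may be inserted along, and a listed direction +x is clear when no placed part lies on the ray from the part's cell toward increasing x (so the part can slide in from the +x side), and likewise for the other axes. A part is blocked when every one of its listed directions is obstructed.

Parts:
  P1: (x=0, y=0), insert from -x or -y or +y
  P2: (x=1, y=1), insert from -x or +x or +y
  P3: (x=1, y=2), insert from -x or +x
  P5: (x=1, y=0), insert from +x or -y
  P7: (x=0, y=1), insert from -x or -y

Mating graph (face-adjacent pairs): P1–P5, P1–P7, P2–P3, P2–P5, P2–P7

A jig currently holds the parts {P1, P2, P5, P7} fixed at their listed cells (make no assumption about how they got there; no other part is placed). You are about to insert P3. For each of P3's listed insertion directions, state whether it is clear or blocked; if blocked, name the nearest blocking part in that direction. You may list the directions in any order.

-x: ray from P3(1, 2) has no placed part ⇒ clear
+x: ray from P3(1, 2) has no placed part ⇒ clear

+x: clear; -x: clear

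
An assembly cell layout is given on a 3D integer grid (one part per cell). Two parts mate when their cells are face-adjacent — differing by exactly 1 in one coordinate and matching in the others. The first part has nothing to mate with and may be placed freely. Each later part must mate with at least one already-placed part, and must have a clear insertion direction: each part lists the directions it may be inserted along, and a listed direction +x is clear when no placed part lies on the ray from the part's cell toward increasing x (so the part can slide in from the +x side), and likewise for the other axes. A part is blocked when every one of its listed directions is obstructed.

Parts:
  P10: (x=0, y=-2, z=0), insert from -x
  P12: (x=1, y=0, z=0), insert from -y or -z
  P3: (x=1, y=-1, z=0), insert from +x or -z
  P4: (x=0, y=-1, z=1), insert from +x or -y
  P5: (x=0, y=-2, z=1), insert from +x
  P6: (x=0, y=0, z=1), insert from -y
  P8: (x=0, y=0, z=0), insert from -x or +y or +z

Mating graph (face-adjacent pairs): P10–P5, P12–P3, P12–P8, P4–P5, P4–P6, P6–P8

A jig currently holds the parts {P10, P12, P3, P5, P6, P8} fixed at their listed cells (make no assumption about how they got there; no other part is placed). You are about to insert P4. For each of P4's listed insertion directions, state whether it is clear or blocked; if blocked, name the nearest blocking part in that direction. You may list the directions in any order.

+x: ray from P4(0, -1, 1) has no placed part ⇒ clear
-y: nearest on ray is P5@(0, -2, 1) ⇒ blocked

+x: clear; -y: blocked by P5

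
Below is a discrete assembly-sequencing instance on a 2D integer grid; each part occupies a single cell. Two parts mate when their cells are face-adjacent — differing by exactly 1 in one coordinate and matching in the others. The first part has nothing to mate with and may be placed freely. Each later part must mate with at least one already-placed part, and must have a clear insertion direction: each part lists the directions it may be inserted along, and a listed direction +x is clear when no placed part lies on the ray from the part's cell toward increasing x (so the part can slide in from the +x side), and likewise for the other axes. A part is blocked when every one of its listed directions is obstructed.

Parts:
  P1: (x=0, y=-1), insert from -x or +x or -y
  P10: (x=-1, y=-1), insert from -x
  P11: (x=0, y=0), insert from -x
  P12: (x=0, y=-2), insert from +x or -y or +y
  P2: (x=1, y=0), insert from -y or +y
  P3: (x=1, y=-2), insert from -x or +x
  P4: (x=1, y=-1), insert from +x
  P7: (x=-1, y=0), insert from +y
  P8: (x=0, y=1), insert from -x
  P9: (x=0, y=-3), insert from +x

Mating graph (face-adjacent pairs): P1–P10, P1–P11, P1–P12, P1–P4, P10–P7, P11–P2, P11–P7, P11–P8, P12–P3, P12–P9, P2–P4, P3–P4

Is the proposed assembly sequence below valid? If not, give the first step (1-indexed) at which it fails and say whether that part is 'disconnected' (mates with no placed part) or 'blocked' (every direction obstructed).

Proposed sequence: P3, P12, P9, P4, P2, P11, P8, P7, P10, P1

Invalid at step 10 (blocked)

1. P3@(1, -2) [-x clear] — {P3}
2. P12@(0, -2) [-y clear] — {P12, P3}
3. P9@(0, -3) [+x clear] — {P12, P3, P9}
4. P4@(1, -1) [+x clear] — {P12, P3, P4, P9}
5. P2@(1, 0) [+y clear] — {P12, P2, P3, P4, P9}
6. P11@(0, 0) [-x clear] — {P11, P12, P2, P3, P4, P9}
7. P8@(0, 1) [-x clear] — {P11, P12, P2, P3, P4, P8, P9}
8. P7@(-1, 0) [+y clear] — {P11, P12, P2, P3, P4, P7, P8, P9}
9. P10@(-1, -1) [-x clear] — {P10, P11, P12, P2, P3, P4, P7, P8, P9}
10. P1@(0, -1) — -x/+x/-y all obstructed ⇒ blocked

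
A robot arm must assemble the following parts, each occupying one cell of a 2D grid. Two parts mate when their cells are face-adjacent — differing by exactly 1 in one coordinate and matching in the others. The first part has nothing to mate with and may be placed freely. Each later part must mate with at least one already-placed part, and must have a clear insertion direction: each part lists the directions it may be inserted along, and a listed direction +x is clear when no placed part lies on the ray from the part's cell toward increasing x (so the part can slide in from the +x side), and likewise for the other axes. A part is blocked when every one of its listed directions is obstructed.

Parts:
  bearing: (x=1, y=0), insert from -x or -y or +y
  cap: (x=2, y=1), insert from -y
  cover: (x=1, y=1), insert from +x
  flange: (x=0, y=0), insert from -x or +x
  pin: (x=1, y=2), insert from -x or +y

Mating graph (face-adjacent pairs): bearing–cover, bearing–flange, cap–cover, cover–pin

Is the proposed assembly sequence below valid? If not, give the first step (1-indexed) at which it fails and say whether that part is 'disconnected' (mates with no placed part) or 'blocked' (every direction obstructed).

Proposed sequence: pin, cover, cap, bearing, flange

1. pin@(1, 2) [-x clear] — {pin}
2. cover@(1, 1) [+x clear] — {cover, pin}
3. cap@(2, 1) [-y clear] — {cap, cover, pin}
4. bearing@(1, 0) [-x clear] — {bearing, cap, cover, pin}
5. flange@(0, 0) [-x clear] — {bearing, cap, cover, flange, pin}

Valid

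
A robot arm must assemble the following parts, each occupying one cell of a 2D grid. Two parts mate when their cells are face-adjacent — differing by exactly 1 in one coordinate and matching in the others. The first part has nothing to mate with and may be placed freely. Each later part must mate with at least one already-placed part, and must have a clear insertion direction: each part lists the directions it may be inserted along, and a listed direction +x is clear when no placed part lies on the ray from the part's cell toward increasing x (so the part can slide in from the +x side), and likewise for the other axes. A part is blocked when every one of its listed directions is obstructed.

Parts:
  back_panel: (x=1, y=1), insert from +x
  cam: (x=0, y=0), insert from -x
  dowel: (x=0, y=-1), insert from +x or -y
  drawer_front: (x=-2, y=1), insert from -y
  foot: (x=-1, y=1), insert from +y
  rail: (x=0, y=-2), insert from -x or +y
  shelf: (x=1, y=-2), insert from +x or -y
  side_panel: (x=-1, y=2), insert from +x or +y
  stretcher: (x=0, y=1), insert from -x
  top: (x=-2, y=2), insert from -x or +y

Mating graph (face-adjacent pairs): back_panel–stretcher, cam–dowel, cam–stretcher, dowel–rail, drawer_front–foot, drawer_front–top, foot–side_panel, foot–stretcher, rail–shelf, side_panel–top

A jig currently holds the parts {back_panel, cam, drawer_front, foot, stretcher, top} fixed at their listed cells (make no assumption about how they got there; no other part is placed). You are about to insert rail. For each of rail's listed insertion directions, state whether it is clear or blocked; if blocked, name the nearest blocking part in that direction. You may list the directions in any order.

-x: ray from rail(0, -2) has no placed part ⇒ clear
+y: nearest on ray is cam@(0, 0) ⇒ blocked

+y: blocked by cam; -x: clear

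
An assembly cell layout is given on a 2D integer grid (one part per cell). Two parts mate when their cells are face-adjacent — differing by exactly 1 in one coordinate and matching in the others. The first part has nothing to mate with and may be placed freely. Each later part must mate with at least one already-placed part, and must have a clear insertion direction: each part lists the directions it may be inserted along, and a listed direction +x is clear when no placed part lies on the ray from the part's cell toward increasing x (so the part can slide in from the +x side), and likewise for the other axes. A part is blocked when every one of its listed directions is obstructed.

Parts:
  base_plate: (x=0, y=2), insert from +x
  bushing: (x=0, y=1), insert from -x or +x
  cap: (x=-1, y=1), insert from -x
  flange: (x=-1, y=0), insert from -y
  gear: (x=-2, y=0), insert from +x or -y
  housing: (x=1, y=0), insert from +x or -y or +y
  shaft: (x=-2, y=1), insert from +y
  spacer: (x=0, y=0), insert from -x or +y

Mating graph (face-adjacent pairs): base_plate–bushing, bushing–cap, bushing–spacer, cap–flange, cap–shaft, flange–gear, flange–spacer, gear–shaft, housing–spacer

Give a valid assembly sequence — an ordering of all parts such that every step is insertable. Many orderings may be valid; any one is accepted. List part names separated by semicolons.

1. flange@(-1, 0) [-y clear] — {flange}
2. cap@(-1, 1) [-x clear] — {cap, flange}
3. shaft@(-2, 1) [+y clear] — {cap, flange, shaft}
4. gear@(-2, 0) [-y clear] — {cap, flange, gear, shaft}
5. spacer@(0, 0) [+y clear] — {cap, flange, gear, shaft, spacer}
6. bushing@(0, 1) [+x clear] — {bushing, cap, flange, gear, shaft, spacer}
7. housing@(1, 0) [+x clear] — {bushing, cap, flange, gear, housing, shaft, spacer}
8. base_plate@(0, 2) [+x clear] — {base_plate, bushing, cap, flange, gear, housing, shaft, spacer}

flange; cap; shaft; gear; spacer; bushing; housing; base_plate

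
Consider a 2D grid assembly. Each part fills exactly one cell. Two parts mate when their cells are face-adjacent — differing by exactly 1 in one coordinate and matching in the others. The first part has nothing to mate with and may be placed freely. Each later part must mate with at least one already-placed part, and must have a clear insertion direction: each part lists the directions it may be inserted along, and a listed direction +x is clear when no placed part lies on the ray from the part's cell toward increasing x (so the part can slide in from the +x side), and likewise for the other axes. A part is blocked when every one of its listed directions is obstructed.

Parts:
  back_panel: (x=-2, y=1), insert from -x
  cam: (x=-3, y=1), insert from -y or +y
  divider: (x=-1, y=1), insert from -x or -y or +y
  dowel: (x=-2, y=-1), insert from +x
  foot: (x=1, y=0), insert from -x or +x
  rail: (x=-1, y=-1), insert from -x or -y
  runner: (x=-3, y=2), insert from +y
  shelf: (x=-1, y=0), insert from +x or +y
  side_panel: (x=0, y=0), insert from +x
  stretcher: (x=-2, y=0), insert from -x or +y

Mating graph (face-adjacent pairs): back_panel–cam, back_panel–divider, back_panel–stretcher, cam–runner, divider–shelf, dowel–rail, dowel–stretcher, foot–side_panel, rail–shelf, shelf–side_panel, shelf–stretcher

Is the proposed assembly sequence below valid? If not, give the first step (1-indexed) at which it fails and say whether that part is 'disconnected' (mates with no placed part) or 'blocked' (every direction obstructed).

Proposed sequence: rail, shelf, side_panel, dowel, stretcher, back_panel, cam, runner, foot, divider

Invalid at step 4 (blocked)

1. rail@(-1, -1) [-x clear] — {rail}
2. shelf@(-1, 0) [+x clear] — {rail, shelf}
3. side_panel@(0, 0) [+x clear] — {rail, shelf, side_panel}
4. dowel@(-2, -1) — +x all obstructed ⇒ blocked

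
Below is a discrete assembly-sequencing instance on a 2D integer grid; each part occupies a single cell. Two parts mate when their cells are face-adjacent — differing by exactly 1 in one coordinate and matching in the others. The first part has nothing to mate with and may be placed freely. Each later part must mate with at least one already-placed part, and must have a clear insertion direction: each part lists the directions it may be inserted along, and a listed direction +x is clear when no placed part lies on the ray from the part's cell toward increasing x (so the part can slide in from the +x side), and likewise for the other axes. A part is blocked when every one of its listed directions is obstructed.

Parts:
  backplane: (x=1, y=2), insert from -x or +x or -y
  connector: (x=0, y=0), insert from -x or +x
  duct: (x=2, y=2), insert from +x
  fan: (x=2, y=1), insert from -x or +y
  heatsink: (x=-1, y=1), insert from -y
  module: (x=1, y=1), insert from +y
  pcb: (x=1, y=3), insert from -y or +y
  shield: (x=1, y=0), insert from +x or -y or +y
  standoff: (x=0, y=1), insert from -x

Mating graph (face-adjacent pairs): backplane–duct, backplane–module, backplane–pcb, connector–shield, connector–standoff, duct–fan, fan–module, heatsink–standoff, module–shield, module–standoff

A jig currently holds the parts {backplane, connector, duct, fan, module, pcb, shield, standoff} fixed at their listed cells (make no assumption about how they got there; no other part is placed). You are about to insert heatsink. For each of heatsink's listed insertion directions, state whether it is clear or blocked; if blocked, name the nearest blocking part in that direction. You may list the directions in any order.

-y: clear

-y: ray from heatsink(-1, 1) has no placed part ⇒ clear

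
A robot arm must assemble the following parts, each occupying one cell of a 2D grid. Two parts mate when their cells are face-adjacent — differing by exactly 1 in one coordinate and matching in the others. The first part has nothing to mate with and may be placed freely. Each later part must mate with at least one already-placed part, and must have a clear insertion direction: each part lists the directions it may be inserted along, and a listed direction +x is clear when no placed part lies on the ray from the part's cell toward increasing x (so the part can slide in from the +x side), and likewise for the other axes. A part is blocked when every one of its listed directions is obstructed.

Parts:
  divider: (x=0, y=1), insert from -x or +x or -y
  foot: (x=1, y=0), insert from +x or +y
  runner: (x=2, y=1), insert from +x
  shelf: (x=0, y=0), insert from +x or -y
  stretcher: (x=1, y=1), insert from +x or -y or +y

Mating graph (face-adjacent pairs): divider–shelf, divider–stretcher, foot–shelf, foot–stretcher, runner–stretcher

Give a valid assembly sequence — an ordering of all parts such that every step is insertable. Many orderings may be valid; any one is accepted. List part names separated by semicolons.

1. foot@(1, 0) [+x clear] — {foot}
2. stretcher@(1, 1) [+x clear] — {foot, stretcher}
3. runner@(2, 1) [+x clear] — {foot, runner, stretcher}
4. shelf@(0, 0) [-y clear] — {foot, runner, shelf, stretcher}
5. divider@(0, 1) [-x clear] — {divider, foot, runner, shelf, stretcher}

foot; stretcher; runner; shelf; divider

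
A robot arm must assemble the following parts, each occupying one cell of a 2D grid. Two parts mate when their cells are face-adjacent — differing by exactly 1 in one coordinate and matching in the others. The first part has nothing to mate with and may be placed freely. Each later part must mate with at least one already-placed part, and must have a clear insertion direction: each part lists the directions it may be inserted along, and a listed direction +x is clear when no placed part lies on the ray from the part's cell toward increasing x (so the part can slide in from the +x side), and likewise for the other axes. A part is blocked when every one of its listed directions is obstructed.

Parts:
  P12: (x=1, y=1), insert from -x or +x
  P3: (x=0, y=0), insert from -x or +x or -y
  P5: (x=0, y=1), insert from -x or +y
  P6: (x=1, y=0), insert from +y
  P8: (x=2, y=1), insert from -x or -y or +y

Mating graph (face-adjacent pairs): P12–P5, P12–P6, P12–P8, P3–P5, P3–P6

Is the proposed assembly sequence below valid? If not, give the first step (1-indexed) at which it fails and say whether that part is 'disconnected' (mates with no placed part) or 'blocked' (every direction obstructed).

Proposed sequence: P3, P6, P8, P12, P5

Invalid at step 3 (disconnected)

1. P3@(0, 0) [-x clear] — {P3}
2. P6@(1, 0) [+y clear] — {P3, P6}
3. P8@(2, 1) — no placed neighbour ⇒ disconnected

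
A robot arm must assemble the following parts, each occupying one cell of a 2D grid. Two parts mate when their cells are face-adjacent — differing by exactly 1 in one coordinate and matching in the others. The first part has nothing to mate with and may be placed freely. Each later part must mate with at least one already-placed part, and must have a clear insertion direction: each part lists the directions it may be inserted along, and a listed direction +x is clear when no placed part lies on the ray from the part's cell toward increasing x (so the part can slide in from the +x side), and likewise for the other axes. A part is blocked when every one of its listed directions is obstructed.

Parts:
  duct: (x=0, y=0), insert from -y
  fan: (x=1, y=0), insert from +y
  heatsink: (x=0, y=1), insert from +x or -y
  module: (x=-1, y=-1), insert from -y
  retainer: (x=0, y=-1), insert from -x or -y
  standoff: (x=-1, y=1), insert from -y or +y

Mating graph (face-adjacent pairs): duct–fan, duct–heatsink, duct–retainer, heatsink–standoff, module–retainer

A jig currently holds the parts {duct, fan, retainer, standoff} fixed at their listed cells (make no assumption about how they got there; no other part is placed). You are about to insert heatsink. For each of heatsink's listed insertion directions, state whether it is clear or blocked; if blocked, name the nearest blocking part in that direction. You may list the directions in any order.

+x: ray from heatsink(0, 1) has no placed part ⇒ clear
-y: nearest on ray is duct@(0, 0) ⇒ blocked

+x: clear; -y: blocked by duct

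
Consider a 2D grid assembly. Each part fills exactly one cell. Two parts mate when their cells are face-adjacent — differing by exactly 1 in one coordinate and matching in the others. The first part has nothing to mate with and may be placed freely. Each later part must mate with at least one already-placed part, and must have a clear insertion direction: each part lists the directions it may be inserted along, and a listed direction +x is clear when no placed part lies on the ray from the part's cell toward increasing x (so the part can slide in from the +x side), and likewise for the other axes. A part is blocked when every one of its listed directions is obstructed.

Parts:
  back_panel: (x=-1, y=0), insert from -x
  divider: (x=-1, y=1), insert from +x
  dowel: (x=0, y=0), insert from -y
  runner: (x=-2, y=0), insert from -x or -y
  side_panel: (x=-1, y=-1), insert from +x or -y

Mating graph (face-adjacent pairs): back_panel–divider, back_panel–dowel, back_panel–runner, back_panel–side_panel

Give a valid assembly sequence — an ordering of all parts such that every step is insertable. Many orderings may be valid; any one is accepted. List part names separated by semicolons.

dowel; back_panel; runner; divider; side_panel

1. dowel@(0, 0) [-y clear] — {dowel}
2. back_panel@(-1, 0) [-x clear] — {back_panel, dowel}
3. runner@(-2, 0) [-x clear] — {back_panel, dowel, runner}
4. divider@(-1, 1) [+x clear] — {back_panel, divider, dowel, runner}
5. side_panel@(-1, -1) [+x clear] — {back_panel, divider, dowel, runner, side_panel}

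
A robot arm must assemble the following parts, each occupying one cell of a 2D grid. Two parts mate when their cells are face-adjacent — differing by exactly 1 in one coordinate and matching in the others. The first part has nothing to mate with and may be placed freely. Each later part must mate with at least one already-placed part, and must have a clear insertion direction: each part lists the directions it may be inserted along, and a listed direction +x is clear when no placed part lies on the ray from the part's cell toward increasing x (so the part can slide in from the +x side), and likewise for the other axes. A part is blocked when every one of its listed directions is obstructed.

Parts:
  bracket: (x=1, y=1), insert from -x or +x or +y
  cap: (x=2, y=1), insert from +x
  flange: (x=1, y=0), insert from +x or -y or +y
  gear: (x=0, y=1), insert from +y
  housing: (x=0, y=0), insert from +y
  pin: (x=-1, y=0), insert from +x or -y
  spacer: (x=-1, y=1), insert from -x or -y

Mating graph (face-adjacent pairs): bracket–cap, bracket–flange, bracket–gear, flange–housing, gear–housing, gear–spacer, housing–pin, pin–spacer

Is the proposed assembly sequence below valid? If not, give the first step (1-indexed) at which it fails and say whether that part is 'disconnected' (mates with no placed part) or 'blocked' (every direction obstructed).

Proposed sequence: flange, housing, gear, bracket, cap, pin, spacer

1. flange@(1, 0) [+x clear] — {flange}
2. housing@(0, 0) [+y clear] — {flange, housing}
3. gear@(0, 1) [+y clear] — {flange, gear, housing}
4. bracket@(1, 1) [+x clear] — {bracket, flange, gear, housing}
5. cap@(2, 1) [+x clear] — {bracket, cap, flange, gear, housing}
6. pin@(-1, 0) [-y clear] — {bracket, cap, flange, gear, housing, pin}
7. spacer@(-1, 1) [-x clear] — {bracket, cap, flange, gear, housing, pin, spacer}

Valid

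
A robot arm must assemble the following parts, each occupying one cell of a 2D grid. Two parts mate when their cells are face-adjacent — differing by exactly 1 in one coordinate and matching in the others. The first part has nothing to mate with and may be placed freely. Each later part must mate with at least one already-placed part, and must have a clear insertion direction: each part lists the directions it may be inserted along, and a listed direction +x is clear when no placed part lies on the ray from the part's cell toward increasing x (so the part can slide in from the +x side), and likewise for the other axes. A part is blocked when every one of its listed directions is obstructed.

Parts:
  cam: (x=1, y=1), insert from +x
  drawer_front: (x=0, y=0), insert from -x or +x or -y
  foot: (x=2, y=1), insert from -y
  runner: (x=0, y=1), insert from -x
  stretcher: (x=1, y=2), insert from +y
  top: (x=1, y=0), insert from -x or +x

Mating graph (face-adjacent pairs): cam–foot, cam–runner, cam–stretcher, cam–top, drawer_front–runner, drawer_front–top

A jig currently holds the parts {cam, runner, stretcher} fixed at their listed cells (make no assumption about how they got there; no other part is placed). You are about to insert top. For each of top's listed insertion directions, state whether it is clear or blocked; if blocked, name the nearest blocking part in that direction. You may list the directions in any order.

-x: ray from top(1, 0) has no placed part ⇒ clear
+x: ray from top(1, 0) has no placed part ⇒ clear

+x: clear; -x: clear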